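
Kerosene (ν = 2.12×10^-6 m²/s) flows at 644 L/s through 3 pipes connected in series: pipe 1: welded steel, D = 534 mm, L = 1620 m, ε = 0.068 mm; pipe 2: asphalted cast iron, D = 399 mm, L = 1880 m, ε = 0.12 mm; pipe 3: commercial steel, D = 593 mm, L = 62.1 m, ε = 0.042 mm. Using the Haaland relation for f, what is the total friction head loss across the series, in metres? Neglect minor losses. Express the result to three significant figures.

Pipe 1: V = 2.876 m/s, Re = 7.24×10^5, ε/D = 1.27×10^-4, f = 0.01406, h_1 = f(L/D)V²/2g = 17.98 m
Pipe 2: V = 5.151 m/s, Re = 9.69×10^5, ε/D = 3.01×10^-4, f = 0.01563, h_2 = f(L/D)V²/2g = 99.56 m
Pipe 3: V = 2.332 m/s, Re = 6.52×10^5, ε/D = 7.08×10^-5, f = 0.01348, h_3 = f(L/D)V²/2g = 0.3911 m
Series → Q common, losses add: H = Σh = 117.9 m

H ≈ 118 m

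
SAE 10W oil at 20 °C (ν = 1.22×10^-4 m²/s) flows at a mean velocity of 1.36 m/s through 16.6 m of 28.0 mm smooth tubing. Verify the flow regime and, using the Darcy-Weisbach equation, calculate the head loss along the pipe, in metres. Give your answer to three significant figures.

Re = VD/ν = 1.36·0.02800/1.22×10^-4 = 312 → laminar (Re < 2300)
f = 64/Re = 0.2050
h_f = f(L/D)V²/(2g) = 0.2050·(16.6/0.02800)·1.36²/(2·9.81) = 11.46 m

h_f ≈ 11.5 m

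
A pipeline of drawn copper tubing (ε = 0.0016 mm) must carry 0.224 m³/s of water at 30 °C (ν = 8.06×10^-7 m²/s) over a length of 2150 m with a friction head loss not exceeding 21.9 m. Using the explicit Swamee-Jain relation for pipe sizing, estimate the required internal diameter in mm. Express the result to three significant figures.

Swamee-Jain (Type III): D = 0.66·[ε^1.25·(LQ²/(gh_f))^4.75 + ν·Q^9.4·(L/(gh_f))^5.2]^0.04
LQ²/(gh_f) = 0.5021; L/(gh_f) = 10.01
Term 1 = ε^1.25·(…)^4.75 = 2.16×10^-9; Term 2 = ν·Q^9.4·(…)^5.2 = 1.00×10^-7
D = 0.66·(2.16×10^-9 + 1.00×10^-7)^0.04 = 0.3467 m = 347 mm
Check: V = 2.37 m/s, Re = 1.02×10^6, f = 0.01168, h_f = 20.8 m ≈ 21.9 m ✓

D ≈ 347 mm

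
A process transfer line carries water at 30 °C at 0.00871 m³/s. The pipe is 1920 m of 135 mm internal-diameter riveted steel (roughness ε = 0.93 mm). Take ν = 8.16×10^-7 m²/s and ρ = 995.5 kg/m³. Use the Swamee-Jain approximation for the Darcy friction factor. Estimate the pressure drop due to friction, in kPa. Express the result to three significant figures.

V = 4Q/(πD²) = 4·0.00871/(π·0.135²) = 0.6085 m/s
Re = VD/ν = 0.6085·0.135/8.16×10^-7 = 1.01×10^5 → turbulent
ε/D = 0.93/135 = 0.00689
Swamee-Jain: f = 0.03455
h_f = f(L/D)V²/(2g) = 0.03455·(1920/0.135)·0.6085²/(2·9.81) = 9.274 m
Δp = ρg·h_f = 995.5·9.81·9.274 = 90.57 kPa

Δp ≈ 90.6 kPa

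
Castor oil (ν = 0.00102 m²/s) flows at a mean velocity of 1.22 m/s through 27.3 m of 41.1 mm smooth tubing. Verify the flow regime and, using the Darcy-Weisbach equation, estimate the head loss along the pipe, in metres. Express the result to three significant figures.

Re = VD/ν = 1.22·0.04110/0.00102 = 49.2 → laminar (Re < 2300)
f = 64/Re = 1.302
h_f = f(L/D)V²/(2g) = 1.302·(27.3/0.04110)·1.22²/(2·9.81) = 65.60 m

h_f ≈ 65.6 m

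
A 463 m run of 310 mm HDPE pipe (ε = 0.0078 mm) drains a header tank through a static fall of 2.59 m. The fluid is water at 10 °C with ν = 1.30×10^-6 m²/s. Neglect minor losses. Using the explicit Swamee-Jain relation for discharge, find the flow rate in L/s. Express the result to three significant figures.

Swamee-Jain (Type II): Q = -0.965·√(gD⁵h_f/L)·ln[ε/(3.7D) + √(3.17ν²L/(gD³h_f))]
√(gD⁵h_f/L) = √(9.81·0.310⁵·2.59/463) = 0.01253
ε/(3.7D) = 6.80×10^-6; √(3.17ν²L/(gD³h_f)) = 5.72×10^-5
Q = -0.965·0.01253·ln(6.405×10^-5) = 0.1168 m³/s
Check: V = 1.55 m/s, Re = 3.69×10^5, f = 0.01416, h_f = 2.58 m ≈ 2.59 m ✓

Q ≈ 117 L/s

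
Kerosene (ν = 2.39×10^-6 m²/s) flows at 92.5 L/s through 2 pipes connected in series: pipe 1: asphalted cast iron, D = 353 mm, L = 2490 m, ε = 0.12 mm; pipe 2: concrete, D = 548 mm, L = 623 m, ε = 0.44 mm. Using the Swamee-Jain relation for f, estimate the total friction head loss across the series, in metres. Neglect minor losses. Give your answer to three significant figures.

H ≈ 6.24 m

Pipe 1: V = 0.9452 m/s, Re = 1.40×10^5, ε/D = 3.40×10^-4, f = 0.01881, h_1 = f(L/D)V²/2g = 6.042 m
Pipe 2: V = 0.3922 m/s, Re = 8.99×10^4, ε/D = 8.03×10^-4, f = 0.02188, h_2 = f(L/D)V²/2g = 0.1950 m
Series → Q common, losses add: H = Σh = 6.237 m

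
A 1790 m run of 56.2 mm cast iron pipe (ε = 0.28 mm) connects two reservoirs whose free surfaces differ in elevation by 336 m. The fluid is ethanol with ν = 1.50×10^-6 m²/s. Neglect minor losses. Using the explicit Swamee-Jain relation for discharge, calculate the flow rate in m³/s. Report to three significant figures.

Q ≈ 0.00638 m³/s

Swamee-Jain (Type II): Q = -0.965·√(gD⁵h_f/L)·ln[ε/(3.7D) + √(3.17ν²L/(gD³h_f))]
√(gD⁵h_f/L) = √(9.81·0.0562⁵·336/1790) = 0.001016
ε/(3.7D) = 0.00135; √(3.17ν²L/(gD³h_f)) = 1.48×10^-4
Q = -0.965·0.001016·ln(0.001494) = 0.006379 m³/s
Check: V = 2.57 m/s, Re = 9.63×10^4, f = 0.03157, h_f = 339 m ≈ 336 m ✓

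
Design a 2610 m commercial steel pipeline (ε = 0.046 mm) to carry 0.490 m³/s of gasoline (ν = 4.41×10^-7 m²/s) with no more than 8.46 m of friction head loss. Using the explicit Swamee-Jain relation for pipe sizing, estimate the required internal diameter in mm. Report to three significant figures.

Swamee-Jain (Type III): D = 0.66·[ε^1.25·(LQ²/(gh_f))^4.75 + ν·Q^9.4·(L/(gh_f))^5.2]^0.04
LQ²/(gh_f) = 7.551; L/(gh_f) = 31.45
Term 1 = ε^1.25·(…)^4.75 = 0.0561; Term 2 = ν·Q^9.4·(…)^5.2 = 0.0331
D = 0.66·(0.0561 + 0.0331)^0.04 = 0.5992 m = 599 mm
Check: V = 1.74 m/s, Re = 2.36×10^6, f = 0.01232, h_f = 8.26 m ≈ 8.46 m ✓

D ≈ 599 mm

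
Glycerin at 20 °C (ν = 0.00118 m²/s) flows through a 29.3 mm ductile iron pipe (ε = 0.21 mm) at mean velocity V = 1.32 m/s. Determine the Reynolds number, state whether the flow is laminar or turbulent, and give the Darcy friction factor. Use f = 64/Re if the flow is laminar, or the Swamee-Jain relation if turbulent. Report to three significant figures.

Re ≈ 32.8; laminar; f = 64/Re ≈ 1.95

Re = VD/ν = 1.320·0.0293/0.00118 = 32.8
Re < 2300 → laminar → f = 64/Re = 1.953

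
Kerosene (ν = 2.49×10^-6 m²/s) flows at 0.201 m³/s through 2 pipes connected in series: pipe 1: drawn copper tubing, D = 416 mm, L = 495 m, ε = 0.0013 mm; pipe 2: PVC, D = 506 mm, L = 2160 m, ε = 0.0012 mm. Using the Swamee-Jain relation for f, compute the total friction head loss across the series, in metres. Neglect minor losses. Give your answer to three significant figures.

H ≈ 5.35 m

Pipe 1: V = 1.479 m/s, Re = 2.47×10^5, ε/D = 3.12×10^-6, f = 0.01494, h_1 = f(L/D)V²/2g = 1.982 m
Pipe 2: V = 0.9996 m/s, Re = 2.03×10^5, ε/D = 2.37×10^-6, f = 0.01551, h_2 = f(L/D)V²/2g = 3.371 m
Series → Q common, losses add: H = Σh = 5.353 m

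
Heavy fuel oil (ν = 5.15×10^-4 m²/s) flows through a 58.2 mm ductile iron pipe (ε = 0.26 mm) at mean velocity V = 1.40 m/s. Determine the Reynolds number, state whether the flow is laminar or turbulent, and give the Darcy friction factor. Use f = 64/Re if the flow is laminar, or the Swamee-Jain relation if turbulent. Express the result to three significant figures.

Re = VD/ν = 1.400·0.0582/5.15×10^-4 = 158
Re < 2300 → laminar → f = 64/Re = 0.4045

Re ≈ 158; laminar; f = 64/Re ≈ 0.405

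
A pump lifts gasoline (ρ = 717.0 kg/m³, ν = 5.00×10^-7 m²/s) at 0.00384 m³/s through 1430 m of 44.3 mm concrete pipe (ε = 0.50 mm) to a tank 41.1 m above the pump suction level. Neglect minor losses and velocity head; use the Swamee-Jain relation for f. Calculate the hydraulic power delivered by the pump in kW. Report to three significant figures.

P_hyd ≈ 12.1 kW

V = 4Q/(πD²) = 2.491 m/s; Re = 2.21×10^5; ε/D = 0.0113; f = 0.03990
h_f = f(L/D)V²/2g = 407.4 m
Total head H = z + h_f = 41.1 + 407.4 = 448.5 m
P_hyd = ρgQH = 717.0·9.81·0.00384·448.5 = 12.12 kW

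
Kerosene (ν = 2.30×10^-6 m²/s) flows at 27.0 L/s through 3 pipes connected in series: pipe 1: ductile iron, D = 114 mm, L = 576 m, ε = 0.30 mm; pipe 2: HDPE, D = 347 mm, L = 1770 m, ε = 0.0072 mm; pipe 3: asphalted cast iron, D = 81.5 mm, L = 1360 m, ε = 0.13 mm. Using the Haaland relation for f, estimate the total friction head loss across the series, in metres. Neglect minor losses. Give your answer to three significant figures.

Pipe 1: V = 2.645 m/s, Re = 1.31×10^5, ε/D = 0.00263, f = 0.02626, h_1 = f(L/D)V²/2g = 47.32 m
Pipe 2: V = 0.2855 m/s, Re = 4.31×10^4, ε/D = 2.07×10^-5, f = 0.02147, h_2 = f(L/D)V²/2g = 0.4550 m
Pipe 3: V = 5.176 m/s, Re = 1.83×10^5, ε/D = 0.00160, f = 0.02311, h_3 = f(L/D)V²/2g = 526.4 m
Series → Q common, losses add: H = Σh = 574.2 m

H ≈ 574 m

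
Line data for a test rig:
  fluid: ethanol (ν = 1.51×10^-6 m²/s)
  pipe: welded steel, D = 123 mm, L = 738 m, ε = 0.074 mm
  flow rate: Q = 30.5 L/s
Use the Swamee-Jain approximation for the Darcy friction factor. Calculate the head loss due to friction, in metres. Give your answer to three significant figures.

V = 4Q/(πD²) = 4·0.0305/(π·0.123²) = 2.567 m/s
Re = VD/ν = 2.567·0.123/1.51×10^-6 = 2.09×10^5 → turbulent
ε/D = 0.074/123 = 6.02×10^-4
Swamee-Jain: f = 0.01938
h_f = f(L/D)V²/(2g) = 0.01938·(738/0.123)·2.567²/(2·9.81) = 39.05 m

h_f ≈ 39.0 m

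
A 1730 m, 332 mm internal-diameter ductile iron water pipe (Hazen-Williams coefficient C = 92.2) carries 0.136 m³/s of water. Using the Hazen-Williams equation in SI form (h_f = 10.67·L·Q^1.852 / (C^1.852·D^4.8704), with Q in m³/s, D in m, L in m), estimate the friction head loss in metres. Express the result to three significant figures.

h_f = 10.67·1730·0.136^1.852 / (92.2^1.852·0.332^4.8704) = 22.65 m

h_f ≈ 22.7 m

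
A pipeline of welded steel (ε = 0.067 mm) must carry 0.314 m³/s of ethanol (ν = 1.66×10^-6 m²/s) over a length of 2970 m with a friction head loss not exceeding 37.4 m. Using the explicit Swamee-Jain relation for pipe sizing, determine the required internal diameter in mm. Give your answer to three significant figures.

Swamee-Jain (Type III): D = 0.66·[ε^1.25·(LQ²/(gh_f))^4.75 + ν·Q^9.4·(L/(gh_f))^5.2]^0.04
LQ²/(gh_f) = 0.7981; L/(gh_f) = 8.095
Term 1 = ε^1.25·(…)^4.75 = 2.08×10^-6; Term 2 = ν·Q^9.4·(…)^5.2 = 1.64×10^-6
D = 0.66·(2.08×10^-6 + 1.64×10^-6)^0.04 = 0.4003 m = 400 mm
Check: V = 2.50 m/s, Re = 6.02×10^5, f = 0.01495, h_f = 35.2 m ≈ 37.4 m ✓

D ≈ 400 mm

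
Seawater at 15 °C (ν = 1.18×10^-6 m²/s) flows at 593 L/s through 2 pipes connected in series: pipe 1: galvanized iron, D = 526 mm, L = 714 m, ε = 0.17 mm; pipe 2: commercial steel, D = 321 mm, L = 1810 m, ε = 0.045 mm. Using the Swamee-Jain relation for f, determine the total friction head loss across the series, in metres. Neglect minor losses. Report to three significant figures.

Pipe 1: V = 2.729 m/s, Re = 1.22×10^6, ε/D = 3.23×10^-4, f = 0.01584, h_1 = f(L/D)V²/2g = 8.162 m
Pipe 2: V = 7.327 m/s, Re = 1.99×10^6, ε/D = 1.40×10^-4, f = 0.01352, h_2 = f(L/D)V²/2g = 208.7 m
Series → Q common, losses add: H = Σh = 216.8 m

H ≈ 217 m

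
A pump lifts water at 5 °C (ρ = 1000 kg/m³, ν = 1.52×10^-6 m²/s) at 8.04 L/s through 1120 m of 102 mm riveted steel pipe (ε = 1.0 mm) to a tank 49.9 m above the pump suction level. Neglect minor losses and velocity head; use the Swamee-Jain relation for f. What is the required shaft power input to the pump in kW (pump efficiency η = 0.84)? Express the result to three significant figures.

V = 4Q/(πD²) = 0.9839 m/s; Re = 6.60×10^4; ε/D = 0.00980; f = 0.03888
h_f = f(L/D)V²/2g = 21.07 m
Total head H = z + h_f = 49.9 + 21.07 = 70.97 m
P_hyd = ρgQH = 1000·9.81·0.00804·70.97 = 5.597 kW
P_shaft = P_hyd/η = 5.597/0.84 = 6.664 kW

P_shaft ≈ 6.66 kW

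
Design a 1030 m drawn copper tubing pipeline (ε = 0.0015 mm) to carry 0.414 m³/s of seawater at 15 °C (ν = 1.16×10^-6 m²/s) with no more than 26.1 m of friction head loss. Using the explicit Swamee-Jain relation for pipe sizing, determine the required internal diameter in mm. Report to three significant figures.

Swamee-Jain (Type III): D = 0.66·[ε^1.25·(LQ²/(gh_f))^4.75 + ν·Q^9.4·(L/(gh_f))^5.2]^0.04
LQ²/(gh_f) = 0.6895; L/(gh_f) = 4.023
Term 1 = ε^1.25·(…)^4.75 = 8.98×10^-9; Term 2 = ν·Q^9.4·(…)^5.2 = 4.05×10^-7
D = 0.66·(8.98×10^-9 + 4.05×10^-7)^0.04 = 0.3666 m = 367 mm
Check: V = 3.92 m/s, Re = 1.24×10^6, f = 0.01132, h_f = 24.9 m ≈ 26.1 m ✓

D ≈ 367 mm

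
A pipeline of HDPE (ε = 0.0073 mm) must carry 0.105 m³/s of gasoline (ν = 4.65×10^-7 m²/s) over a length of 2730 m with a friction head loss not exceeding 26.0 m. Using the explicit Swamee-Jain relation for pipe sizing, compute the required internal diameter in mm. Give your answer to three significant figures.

D ≈ 261 mm

Swamee-Jain (Type III): D = 0.66·[ε^1.25·(LQ²/(gh_f))^4.75 + ν·Q^9.4·(L/(gh_f))^5.2]^0.04
LQ²/(gh_f) = 0.1180; L/(gh_f) = 10.70
Term 1 = ε^1.25·(…)^4.75 = 1.48×10^-11; Term 2 = ν·Q^9.4·(…)^5.2 = 6.61×10^-11
D = 0.66·(1.48×10^-11 + 6.61×10^-11)^0.04 = 0.2605 m = 261 mm
Check: V = 1.97 m/s, Re = 1.10×10^6, f = 0.01210, h_f = 25.1 m ≈ 26.0 m ✓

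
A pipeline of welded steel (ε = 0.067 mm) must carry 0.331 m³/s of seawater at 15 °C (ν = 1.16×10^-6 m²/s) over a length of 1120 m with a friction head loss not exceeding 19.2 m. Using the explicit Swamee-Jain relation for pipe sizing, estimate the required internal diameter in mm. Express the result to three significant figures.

Swamee-Jain (Type III): D = 0.66·[ε^1.25·(LQ²/(gh_f))^4.75 + ν·Q^9.4·(L/(gh_f))^5.2]^0.04
LQ²/(gh_f) = 0.6515; L/(gh_f) = 5.946
Term 1 = ε^1.25·(…)^4.75 = 7.92×10^-7; Term 2 = ν·Q^9.4·(…)^5.2 = 3.78×10^-7
D = 0.66·(7.92×10^-7 + 3.78×10^-7)^0.04 = 0.3822 m = 382 mm
Check: V = 2.89 m/s, Re = 9.51×10^5, f = 0.01454, h_f = 18.1 m ≈ 19.2 m ✓

D ≈ 382 mm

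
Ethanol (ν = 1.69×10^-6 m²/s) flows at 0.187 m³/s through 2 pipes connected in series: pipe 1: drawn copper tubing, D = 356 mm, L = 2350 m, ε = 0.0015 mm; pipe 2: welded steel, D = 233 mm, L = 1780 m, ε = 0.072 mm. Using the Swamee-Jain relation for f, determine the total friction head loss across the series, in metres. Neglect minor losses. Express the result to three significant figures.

H ≈ 138 m

Pipe 1: V = 1.879 m/s, Re = 3.96×10^5, ε/D = 4.21×10^-6, f = 0.01371, h_1 = f(L/D)V²/2g = 16.29 m
Pipe 2: V = 4.386 m/s, Re = 6.05×10^5, ε/D = 3.09×10^-4, f = 0.01625, h_2 = f(L/D)V²/2g = 121.7 m
Series → Q common, losses add: H = Σh = 138.0 m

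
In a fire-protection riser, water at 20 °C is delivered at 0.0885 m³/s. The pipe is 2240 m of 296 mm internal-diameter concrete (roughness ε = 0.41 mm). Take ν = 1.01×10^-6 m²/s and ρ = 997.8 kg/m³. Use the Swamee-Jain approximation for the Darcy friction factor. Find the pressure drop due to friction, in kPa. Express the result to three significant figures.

Δp ≈ 138 kPa

V = 4Q/(πD²) = 4·0.0885/(π·0.296²) = 1.286 m/s
Re = VD/ν = 1.286·0.296/1.01×10^-6 = 3.77×10^5 → turbulent
ε/D = 0.41/296 = 0.00139
Swamee-Jain: f = 0.02205
h_f = f(L/D)V²/(2g) = 0.02205·(2240/0.296)·1.286²/(2·9.81) = 14.07 m
Δp = ρg·h_f = 997.8·9.81·14.07 = 137.7 kPa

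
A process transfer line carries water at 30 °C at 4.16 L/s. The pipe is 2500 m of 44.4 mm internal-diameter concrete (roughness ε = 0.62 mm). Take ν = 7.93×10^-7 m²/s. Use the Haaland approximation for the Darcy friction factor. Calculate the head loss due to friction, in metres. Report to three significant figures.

h_f ≈ 890 m

V = 4Q/(πD²) = 4·0.00416/(π·0.0444²) = 2.687 m/s
Re = VD/ν = 2.687·0.0444/7.93×10^-7 = 1.50×10^5 → turbulent
ε/D = 0.62/44.4 = 0.0140
Haaland: f = 0.04297
h_f = f(L/D)V²/(2g) = 0.04297·(2500/0.0444)·2.687²/(2·9.81) = 890.2 m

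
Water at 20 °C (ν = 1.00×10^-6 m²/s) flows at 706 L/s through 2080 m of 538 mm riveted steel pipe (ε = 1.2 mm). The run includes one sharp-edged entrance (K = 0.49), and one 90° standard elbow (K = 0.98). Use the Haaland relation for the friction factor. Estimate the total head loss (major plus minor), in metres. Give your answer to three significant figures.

H_L ≈ 46.8 m

V = 4Q/(πD²) = 3.106 m/s; V²/2g = 0.4916 m
Re = 1.67×10^6, ε/D = 0.00223 → f = 0.02425 (Haaland)
Major: h_f = f(L/D)·V²/2g = 0.02425·3866·0.4916 = 46.10 m
Minor: ΣK = 1.47; h_m = ΣK·V²/2g = 0.7226 m
Total H_L = 46.10 + 0.7226 = 46.82 m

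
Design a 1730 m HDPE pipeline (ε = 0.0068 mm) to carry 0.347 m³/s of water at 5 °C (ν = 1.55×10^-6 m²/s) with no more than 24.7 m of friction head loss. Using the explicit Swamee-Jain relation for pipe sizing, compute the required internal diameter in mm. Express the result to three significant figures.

Swamee-Jain (Type III): D = 0.66·[ε^1.25·(LQ²/(gh_f))^4.75 + ν·Q^9.4·(L/(gh_f))^5.2]^0.04
LQ²/(gh_f) = 0.8597; L/(gh_f) = 7.140
Term 1 = ε^1.25·(…)^4.75 = 1.69×10^-7; Term 2 = ν·Q^9.4·(…)^5.2 = 2.04×10^-6
D = 0.66·(1.69×10^-7 + 2.04×10^-6)^0.04 = 0.3920 m = 392 mm
Check: V = 2.88 m/s, Re = 7.27×10^5, f = 0.01260, h_f = 23.4 m ≈ 24.7 m ✓

D ≈ 392 mm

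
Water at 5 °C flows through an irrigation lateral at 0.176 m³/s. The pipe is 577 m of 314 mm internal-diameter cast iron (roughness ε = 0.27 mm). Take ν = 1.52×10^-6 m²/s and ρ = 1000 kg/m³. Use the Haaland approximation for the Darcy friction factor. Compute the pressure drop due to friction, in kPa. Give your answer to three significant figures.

Δp ≈ 93.0 kPa

V = 4Q/(πD²) = 4·0.176/(π·0.314²) = 2.273 m/s
Re = VD/ν = 2.273·0.314/1.52×10^-6 = 4.70×10^5 → turbulent
ε/D = 0.27/314 = 8.60×10^-4
Haaland: f = 0.01959
h_f = f(L/D)V²/(2g) = 0.01959·(577/0.314)·2.273²/(2·9.81) = 9.477 m
Δp = ρg·h_f = 1000·9.81·9.477 = 92.97 kPa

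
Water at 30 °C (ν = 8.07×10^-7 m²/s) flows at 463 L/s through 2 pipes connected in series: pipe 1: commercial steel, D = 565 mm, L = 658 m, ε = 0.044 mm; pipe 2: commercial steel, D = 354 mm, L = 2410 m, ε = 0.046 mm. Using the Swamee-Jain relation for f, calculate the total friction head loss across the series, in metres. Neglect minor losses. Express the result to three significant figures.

H ≈ 105 m

Pipe 1: V = 1.847 m/s, Re = 1.29×10^6, ε/D = 7.79×10^-5, f = 0.01287, h_1 = f(L/D)V²/2g = 2.606 m
Pipe 2: V = 4.704 m/s, Re = 2.06×10^6, ε/D = 1.30×10^-4, f = 0.01335, h_2 = f(L/D)V²/2g = 102.5 m
Series → Q common, losses add: H = Σh = 105.1 m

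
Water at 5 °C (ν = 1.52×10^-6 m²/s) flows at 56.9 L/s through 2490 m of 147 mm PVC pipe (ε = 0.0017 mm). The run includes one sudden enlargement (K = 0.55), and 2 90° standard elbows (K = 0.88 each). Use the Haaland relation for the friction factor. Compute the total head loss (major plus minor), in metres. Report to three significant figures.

H_L ≈ 139 m

V = 4Q/(πD²) = 3.353 m/s; V²/2g = 0.5729 m
Re = 3.24×10^5, ε/D = 1.16×10^-5 → f = 0.01423 (Haaland)
Major: h_f = f(L/D)·V²/2g = 0.01423·16939·0.5729 = 138.1 m
Minor: ΣK = 2.31; h_m = ΣK·V²/2g = 1.323 m
Total H_L = 138.1 + 1.323 = 139.5 m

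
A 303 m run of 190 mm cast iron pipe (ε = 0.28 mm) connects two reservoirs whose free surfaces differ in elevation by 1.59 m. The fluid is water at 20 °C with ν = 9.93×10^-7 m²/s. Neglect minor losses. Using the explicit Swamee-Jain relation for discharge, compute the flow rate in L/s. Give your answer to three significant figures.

Q ≈ 26.2 L/s

Swamee-Jain (Type II): Q = -0.965·√(gD⁵h_f/L)·ln[ε/(3.7D) + √(3.17ν²L/(gD³h_f))]
√(gD⁵h_f/L) = √(9.81·0.190⁵·1.59/303) = 0.003570
ε/(3.7D) = 3.98×10^-4; √(3.17ν²L/(gD³h_f)) = 9.41×10^-5
Q = -0.965·0.003570·ln(4.924×10^-4) = 0.02624 m³/s
Check: V = 0.925 m/s, Re = 1.77×10^5, f = 0.02302, h_f = 1.60 m ≈ 1.59 m ✓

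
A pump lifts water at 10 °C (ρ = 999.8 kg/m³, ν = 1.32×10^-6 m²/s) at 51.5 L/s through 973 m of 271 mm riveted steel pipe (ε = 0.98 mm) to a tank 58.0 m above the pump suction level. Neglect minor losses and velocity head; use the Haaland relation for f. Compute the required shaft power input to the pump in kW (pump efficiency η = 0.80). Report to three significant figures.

V = 4Q/(πD²) = 0.8929 m/s; Re = 1.83×10^5; ε/D = 0.00362; f = 0.02823
h_f = f(L/D)V²/2g = 4.118 m
Total head H = z + h_f = 58.0 + 4.118 = 62.12 m
P_hyd = ρgQH = 999.8·9.81·0.0515·62.12 = 31.38 kW
P_shaft = P_hyd/η = 31.38/0.80 = 39.22 kW

P_shaft ≈ 39.2 kW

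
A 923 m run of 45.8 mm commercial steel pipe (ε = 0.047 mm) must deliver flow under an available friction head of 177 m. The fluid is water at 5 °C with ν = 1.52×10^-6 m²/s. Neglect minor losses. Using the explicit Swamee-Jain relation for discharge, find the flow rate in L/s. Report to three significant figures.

Q ≈ 4.54 L/s

Swamee-Jain (Type II): Q = -0.965·√(gD⁵h_f/L)·ln[ε/(3.7D) + √(3.17ν²L/(gD³h_f))]
√(gD⁵h_f/L) = √(9.81·0.0458⁵·177/923) = 6.157×10^-4
ε/(3.7D) = 2.77×10^-4; √(3.17ν²L/(gD³h_f)) = 2.01×10^-4
Q = -0.965·6.157×10^-4·ln(4.787×10^-4) = 0.004542 m³/s
Check: V = 2.76 m/s, Re = 8.31×10^4, f = 0.02284, h_f = 178 m ≈ 177 m ✓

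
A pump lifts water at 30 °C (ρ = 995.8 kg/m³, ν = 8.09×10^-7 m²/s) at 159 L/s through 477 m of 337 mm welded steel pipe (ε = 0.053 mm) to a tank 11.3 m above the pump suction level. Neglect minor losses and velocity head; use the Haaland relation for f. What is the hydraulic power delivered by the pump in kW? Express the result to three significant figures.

P_hyd ≈ 22.7 kW

V = 4Q/(πD²) = 1.783 m/s; Re = 7.43×10^5; ε/D = 1.57×10^-4; f = 0.01439
h_f = f(L/D)V²/2g = 3.298 m
Total head H = z + h_f = 11.3 + 3.298 = 14.60 m
P_hyd = ρgQH = 995.8·9.81·0.159·14.60 = 22.67 kW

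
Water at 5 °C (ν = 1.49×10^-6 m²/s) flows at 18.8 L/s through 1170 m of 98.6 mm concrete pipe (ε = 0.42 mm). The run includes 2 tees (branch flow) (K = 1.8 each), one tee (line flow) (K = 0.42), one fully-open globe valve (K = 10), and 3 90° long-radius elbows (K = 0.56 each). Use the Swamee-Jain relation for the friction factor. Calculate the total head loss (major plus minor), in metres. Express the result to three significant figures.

H_L ≈ 114 m

V = 4Q/(πD²) = 2.462 m/s; V²/2g = 0.3090 m
Re = 1.63×10^5, ε/D = 0.00426 → f = 0.02979 (Swamee-Jain)
Major: h_f = f(L/D)·V²/2g = 0.02979·11866·0.3090 = 109.2 m
Minor: ΣK = 15.7; h_m = ΣK·V²/2g = 4.851 m
Total H_L = 109.2 + 4.851 = 114.1 m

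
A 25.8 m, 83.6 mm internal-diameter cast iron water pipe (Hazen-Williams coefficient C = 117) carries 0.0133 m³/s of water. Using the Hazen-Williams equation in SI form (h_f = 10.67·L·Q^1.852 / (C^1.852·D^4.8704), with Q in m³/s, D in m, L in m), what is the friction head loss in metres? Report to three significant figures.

h_f ≈ 2.42 m

h_f = 10.67·25.8·0.0133^1.852 / (117^1.852·0.0836^4.8704) = 2.422 m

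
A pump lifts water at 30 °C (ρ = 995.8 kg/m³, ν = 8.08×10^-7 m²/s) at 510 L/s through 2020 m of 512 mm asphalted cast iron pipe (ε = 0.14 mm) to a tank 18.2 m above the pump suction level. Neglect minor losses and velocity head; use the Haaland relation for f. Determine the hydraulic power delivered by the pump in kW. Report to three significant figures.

V = 4Q/(πD²) = 2.477 m/s; Re = 1.57×10^6; ε/D = 2.73×10^-4; f = 0.01512
h_f = f(L/D)V²/2g = 18.66 m
Total head H = z + h_f = 18.2 + 18.66 = 36.86 m
P_hyd = ρgQH = 995.8·9.81·0.510·36.86 = 183.6 kW

P_hyd ≈ 184 kW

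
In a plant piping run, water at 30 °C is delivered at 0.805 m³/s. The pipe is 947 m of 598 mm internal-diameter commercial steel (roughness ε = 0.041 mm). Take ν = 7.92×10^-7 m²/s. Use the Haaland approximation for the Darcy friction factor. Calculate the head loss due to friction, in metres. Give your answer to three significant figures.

h_f ≈ 8.00 m

V = 4Q/(πD²) = 4·0.805/(π·0.598²) = 2.866 m/s
Re = VD/ν = 2.866·0.598/7.92×10^-7 = 2.16×10^6 → turbulent
ε/D = 0.041/598 = 6.86×10^-5
Haaland: f = 0.01207
h_f = f(L/D)V²/(2g) = 0.01207·(947/0.598)·2.866²/(2·9.81) = 8.004 m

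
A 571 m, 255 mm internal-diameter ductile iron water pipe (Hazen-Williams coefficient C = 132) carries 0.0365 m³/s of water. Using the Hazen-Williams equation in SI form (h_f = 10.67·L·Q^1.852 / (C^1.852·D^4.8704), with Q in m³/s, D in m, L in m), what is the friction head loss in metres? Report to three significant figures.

h_f ≈ 1.22 m

h_f = 10.67·571·0.0365^1.852 / (132^1.852·0.255^4.8704) = 1.217 m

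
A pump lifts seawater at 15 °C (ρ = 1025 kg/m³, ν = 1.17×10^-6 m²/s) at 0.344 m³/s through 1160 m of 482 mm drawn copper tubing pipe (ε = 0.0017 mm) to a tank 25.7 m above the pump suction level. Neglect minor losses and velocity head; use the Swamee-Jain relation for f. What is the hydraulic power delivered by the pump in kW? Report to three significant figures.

P_hyd ≈ 107 kW

V = 4Q/(πD²) = 1.885 m/s; Re = 7.77×10^5; ε/D = 3.53×10^-6; f = 0.01219
h_f = f(L/D)V²/2g = 5.316 m
Total head H = z + h_f = 25.7 + 5.316 = 31.02 m
P_hyd = ρgQH = 1025·9.81·0.344·31.02 = 107.3 kW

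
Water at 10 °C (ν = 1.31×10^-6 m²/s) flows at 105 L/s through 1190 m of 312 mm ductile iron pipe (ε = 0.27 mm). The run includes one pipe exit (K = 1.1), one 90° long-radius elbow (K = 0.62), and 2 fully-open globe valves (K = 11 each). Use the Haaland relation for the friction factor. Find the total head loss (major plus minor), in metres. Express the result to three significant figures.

H_L ≈ 9.56 m

V = 4Q/(πD²) = 1.373 m/s; V²/2g = 0.09613 m
Re = 3.27×10^5, ε/D = 8.65×10^-4 → f = 0.01986 (Haaland)
Major: h_f = f(L/D)·V²/2g = 0.01986·3814·0.09613 = 7.283 m
Minor: ΣK = 23.7; h_m = ΣK·V²/2g = 2.280 m
Total H_L = 7.283 + 2.280 = 9.564 m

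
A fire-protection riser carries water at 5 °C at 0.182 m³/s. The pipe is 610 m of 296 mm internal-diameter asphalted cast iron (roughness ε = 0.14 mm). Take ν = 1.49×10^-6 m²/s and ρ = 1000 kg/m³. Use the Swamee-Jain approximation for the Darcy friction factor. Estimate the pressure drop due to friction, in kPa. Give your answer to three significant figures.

V = 4Q/(πD²) = 4·0.182/(π·0.296²) = 2.645 m/s
Re = VD/ν = 2.645·0.296/1.49×10^-6 = 5.25×10^5 → turbulent
ε/D = 0.14/296 = 4.73×10^-4
Swamee-Jain: f = 0.01756
h_f = f(L/D)V²/(2g) = 0.01756·(610/0.296)·2.645²/(2·9.81) = 12.90 m
Δp = ρg·h_f = 1000·9.81·12.90 = 126.6 kPa

Δp ≈ 127 kPa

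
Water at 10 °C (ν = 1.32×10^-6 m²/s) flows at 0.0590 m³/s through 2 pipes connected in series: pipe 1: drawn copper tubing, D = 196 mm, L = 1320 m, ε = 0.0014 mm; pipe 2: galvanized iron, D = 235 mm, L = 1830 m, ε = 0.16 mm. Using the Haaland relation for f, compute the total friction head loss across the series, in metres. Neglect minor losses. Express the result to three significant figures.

Pipe 1: V = 1.955 m/s, Re = 2.90×10^5, ε/D = 7.14×10^-6, f = 0.01449, h_1 = f(L/D)V²/2g = 19.01 m
Pipe 2: V = 1.360 m/s, Re = 2.42×10^5, ε/D = 6.81×10^-4, f = 0.01929, h_2 = f(L/D)V²/2g = 14.16 m
Series → Q common, losses add: H = Σh = 33.18 m

H ≈ 33.2 m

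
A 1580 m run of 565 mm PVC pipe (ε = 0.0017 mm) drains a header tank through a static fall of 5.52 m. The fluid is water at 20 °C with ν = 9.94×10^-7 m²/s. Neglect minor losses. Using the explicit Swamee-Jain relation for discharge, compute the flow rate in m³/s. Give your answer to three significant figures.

Q ≈ 0.457 m³/s

Swamee-Jain (Type II): Q = -0.965·√(gD⁵h_f/L)·ln[ε/(3.7D) + √(3.17ν²L/(gD³h_f))]
√(gD⁵h_f/L) = √(9.81·0.565⁵·5.52/1580) = 0.04442
ε/(3.7D) = 8.13×10^-7; √(3.17ν²L/(gD³h_f)) = 2.25×10^-5
Q = -0.965·0.04442·ln(2.332×10^-5) = 0.4572 m³/s
Check: V = 1.82 m/s, Re = 1.04×10^6, f = 0.01161, h_f = 5.51 m ≈ 5.52 m ✓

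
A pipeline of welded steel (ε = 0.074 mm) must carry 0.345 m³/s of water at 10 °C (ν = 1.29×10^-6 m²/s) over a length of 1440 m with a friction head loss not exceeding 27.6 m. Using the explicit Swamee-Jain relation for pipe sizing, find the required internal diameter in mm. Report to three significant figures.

D ≈ 382 mm

Swamee-Jain (Type III): D = 0.66·[ε^1.25·(LQ²/(gh_f))^4.75 + ν·Q^9.4·(L/(gh_f))^5.2]^0.04
LQ²/(gh_f) = 0.6330; L/(gh_f) = 5.318
Term 1 = ε^1.25·(…)^4.75 = 7.82×10^-7; Term 2 = ν·Q^9.4·(…)^5.2 = 3.47×10^-7
D = 0.66·(7.82×10^-7 + 3.47×10^-7)^0.04 = 0.3816 m = 382 mm
Check: V = 3.02 m/s, Re = 8.92×10^5, f = 0.01480, h_f = 25.9 m ≈ 27.6 m ✓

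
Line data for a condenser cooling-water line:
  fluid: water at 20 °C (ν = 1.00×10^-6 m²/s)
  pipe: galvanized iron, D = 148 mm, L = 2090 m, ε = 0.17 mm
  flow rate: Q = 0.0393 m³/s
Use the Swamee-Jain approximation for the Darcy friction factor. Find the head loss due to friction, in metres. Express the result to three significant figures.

V = 4Q/(πD²) = 4·0.0393/(π·0.148²) = 2.284 m/s
Re = VD/ν = 2.284·0.148/1.00×10^-6 = 3.38×10^5 → turbulent
ε/D = 0.17/148 = 0.00115
Swamee-Jain: f = 0.02124
h_f = f(L/D)V²/(2g) = 0.02124·(2090/0.148)·2.284²/(2·9.81) = 79.79 m

h_f ≈ 79.8 m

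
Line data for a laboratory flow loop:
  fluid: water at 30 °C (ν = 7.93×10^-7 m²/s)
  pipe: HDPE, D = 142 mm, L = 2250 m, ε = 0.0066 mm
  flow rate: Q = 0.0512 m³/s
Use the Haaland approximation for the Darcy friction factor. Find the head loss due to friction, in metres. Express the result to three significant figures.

V = 4Q/(πD²) = 4·0.0512/(π·0.142²) = 3.233 m/s
Re = VD/ν = 3.233·0.142/7.93×10^-7 = 5.79×10^5 → turbulent
ε/D = 0.0066/142 = 4.65×10^-5
Haaland: f = 0.01335
h_f = f(L/D)V²/(2g) = 0.01335·(2250/0.142)·3.233²/(2·9.81) = 112.7 m

h_f ≈ 113 m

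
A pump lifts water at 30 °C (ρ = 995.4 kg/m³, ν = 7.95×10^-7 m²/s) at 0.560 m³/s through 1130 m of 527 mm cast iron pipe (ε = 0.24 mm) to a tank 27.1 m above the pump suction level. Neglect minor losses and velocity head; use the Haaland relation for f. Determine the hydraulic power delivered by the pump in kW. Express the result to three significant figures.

P_hyd ≈ 214 kW

V = 4Q/(πD²) = 2.567 m/s; Re = 1.70×10^6; ε/D = 4.55×10^-4; f = 0.01667
h_f = f(L/D)V²/2g = 12.01 m
Total head H = z + h_f = 27.1 + 12.01 = 39.11 m
P_hyd = ρgQH = 995.4·9.81·0.560·39.11 = 213.9 kW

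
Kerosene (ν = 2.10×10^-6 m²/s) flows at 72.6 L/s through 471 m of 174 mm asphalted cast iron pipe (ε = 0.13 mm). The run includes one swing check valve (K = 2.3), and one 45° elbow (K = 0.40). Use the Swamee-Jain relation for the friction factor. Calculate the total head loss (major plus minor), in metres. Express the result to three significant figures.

H_L ≈ 26.8 m

V = 4Q/(πD²) = 3.053 m/s; V²/2g = 0.4751 m
Re = 2.53×10^5, ε/D = 7.47×10^-4 → f = 0.01982 (Swamee-Jain)
Major: h_f = f(L/D)·V²/2g = 0.01982·2707·0.4751 = 25.49 m
Minor: ΣK = 2.70; h_m = ΣK·V²/2g = 1.283 m
Total H_L = 25.49 + 1.283 = 26.77 m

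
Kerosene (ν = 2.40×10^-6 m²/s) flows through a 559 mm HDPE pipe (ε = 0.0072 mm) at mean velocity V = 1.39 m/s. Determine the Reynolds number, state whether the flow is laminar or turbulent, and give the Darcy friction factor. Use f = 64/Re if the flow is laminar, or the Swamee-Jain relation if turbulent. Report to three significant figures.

Re ≈ 3.24×10^5; turbulent; f ≈ 0.0143

Re = VD/ν = 1.390·0.559/2.40×10^-6 = 3.24×10^5
Re > 4000 → turbulent; ε/D = 1.29×10^-5
Swamee-Jain: f = 0.01433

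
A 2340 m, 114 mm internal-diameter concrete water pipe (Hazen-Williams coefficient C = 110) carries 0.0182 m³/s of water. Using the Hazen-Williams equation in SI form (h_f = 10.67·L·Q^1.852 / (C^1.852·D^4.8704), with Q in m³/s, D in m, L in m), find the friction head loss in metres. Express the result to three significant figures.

h_f = 10.67·2340·0.0182^1.852 / (110^1.852·0.114^4.8704) = 97.19 m

h_f ≈ 97.2 m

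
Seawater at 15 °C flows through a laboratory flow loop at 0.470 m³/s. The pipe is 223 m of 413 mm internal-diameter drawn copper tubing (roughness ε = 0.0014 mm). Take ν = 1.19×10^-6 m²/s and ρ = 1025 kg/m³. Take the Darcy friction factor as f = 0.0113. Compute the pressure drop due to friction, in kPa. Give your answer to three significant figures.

V = 4Q/(πD²) = 4·0.470/(π·0.413²) = 3.508 m/s
h_f = f(L/D)V²/(2g) = 0.01130·(223/0.413)·3.508²/(2·9.81) = 3.828 m
Δp = ρg·h_f = 1025·9.81·3.828 = 38.49 kPa

Δp ≈ 38.5 kPa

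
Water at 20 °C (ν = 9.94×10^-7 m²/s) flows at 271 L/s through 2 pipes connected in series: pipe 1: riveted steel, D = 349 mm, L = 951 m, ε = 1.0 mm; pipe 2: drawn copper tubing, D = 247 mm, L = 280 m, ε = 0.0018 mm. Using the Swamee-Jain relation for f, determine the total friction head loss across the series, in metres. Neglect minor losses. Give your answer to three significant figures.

Pipe 1: V = 2.833 m/s, Re = 9.95×10^5, ε/D = 0.00287, f = 0.02604, h_1 = f(L/D)V²/2g = 29.03 m
Pipe 2: V = 5.656 m/s, Re = 1.41×10^6, ε/D = 7.29×10^-6, f = 0.01119, h_2 = f(L/D)V²/2g = 20.69 m
Series → Q common, losses add: H = Σh = 49.71 m

H ≈ 49.7 m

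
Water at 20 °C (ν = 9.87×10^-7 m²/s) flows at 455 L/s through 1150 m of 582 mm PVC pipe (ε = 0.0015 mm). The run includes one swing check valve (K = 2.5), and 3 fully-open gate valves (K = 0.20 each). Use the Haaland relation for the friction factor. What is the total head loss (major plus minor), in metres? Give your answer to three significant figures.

H_L ≈ 3.88 m

V = 4Q/(πD²) = 1.710 m/s; V²/2g = 0.1491 m
Re = 1.01×10^6, ε/D = 2.58×10^-6 → f = 0.01161 (Haaland)
Major: h_f = f(L/D)·V²/2g = 0.01161·1976·0.1491 = 3.421 m
Minor: ΣK = 3.10; h_m = ΣK·V²/2g = 0.4622 m
Total H_L = 3.421 + 0.4622 = 3.883 m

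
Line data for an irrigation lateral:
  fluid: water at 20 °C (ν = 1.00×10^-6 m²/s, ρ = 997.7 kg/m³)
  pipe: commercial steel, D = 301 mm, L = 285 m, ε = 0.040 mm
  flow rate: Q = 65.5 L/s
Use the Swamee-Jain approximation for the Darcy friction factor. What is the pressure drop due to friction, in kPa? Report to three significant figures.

V = 4Q/(πD²) = 4·0.0655/(π·0.301²) = 0.9205 m/s
Re = VD/ν = 0.9205·0.301/1.00×10^-6 = 2.77×10^5 → turbulent
ε/D = 0.040/301 = 1.33×10^-4
Swamee-Jain: f = 0.01590
h_f = f(L/D)V²/(2g) = 0.01590·(285/0.301)·0.9205²/(2·9.81) = 0.6503 m
Δp = ρg·h_f = 997.7·9.81·0.6503 = 6.365 kPa

Δp ≈ 6.36 kPa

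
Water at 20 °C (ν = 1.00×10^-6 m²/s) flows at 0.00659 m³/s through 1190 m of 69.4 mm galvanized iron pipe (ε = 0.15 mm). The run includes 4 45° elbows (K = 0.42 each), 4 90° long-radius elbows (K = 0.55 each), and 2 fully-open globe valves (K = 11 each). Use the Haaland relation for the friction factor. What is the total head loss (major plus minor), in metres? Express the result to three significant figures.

H_L ≈ 70.7 m

V = 4Q/(πD²) = 1.742 m/s; V²/2g = 0.1547 m
Re = 1.21×10^5, ε/D = 0.00216 → f = 0.02516 (Haaland)
Major: h_f = f(L/D)·V²/2g = 0.02516·17147·0.1547 = 66.74 m
Minor: ΣK = 25.9; h_m = ΣK·V²/2g = 4.003 m
Total H_L = 66.74 + 4.003 = 70.75 m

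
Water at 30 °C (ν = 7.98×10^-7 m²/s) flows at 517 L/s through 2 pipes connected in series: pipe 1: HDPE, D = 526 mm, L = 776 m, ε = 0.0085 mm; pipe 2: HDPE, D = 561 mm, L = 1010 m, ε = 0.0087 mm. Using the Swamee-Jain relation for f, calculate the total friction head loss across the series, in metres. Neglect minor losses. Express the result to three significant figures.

H ≈ 9.36 m

Pipe 1: V = 2.379 m/s, Re = 1.57×10^6, ε/D = 1.62×10^-5, f = 0.01128, h_1 = f(L/D)V²/2g = 4.802 m
Pipe 2: V = 2.092 m/s, Re = 1.47×10^6, ε/D = 1.55×10^-5, f = 0.01136, h_2 = f(L/D)V²/2g = 4.559 m
Series → Q common, losses add: H = Σh = 9.361 m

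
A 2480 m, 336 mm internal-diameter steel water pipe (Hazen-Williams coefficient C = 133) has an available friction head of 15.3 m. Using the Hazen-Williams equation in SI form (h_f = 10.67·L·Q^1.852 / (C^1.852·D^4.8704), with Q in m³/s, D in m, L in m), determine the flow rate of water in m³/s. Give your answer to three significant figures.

Q ≈ 0.135 m³/s

Rearranging: Q = [h_f·C^1.852·D^4.8704 / (10.67·L)]^(1/1.852)
Q = [15.3·133^1.852·0.336^4.8704 / (10.67·2480)]^0.540 = 0.1349 m³/s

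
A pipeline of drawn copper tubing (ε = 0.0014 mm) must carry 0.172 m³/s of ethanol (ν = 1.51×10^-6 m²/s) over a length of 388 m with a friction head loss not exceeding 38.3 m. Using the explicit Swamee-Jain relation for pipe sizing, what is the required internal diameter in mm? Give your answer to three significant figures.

D ≈ 201 mm

Swamee-Jain (Type III): D = 0.66·[ε^1.25·(LQ²/(gh_f))^4.75 + ν·Q^9.4·(L/(gh_f))^5.2]^0.04
LQ²/(gh_f) = 0.03055; L/(gh_f) = 1.033
Term 1 = ε^1.25·(…)^4.75 = 3.07×10^-15; Term 2 = ν·Q^9.4·(…)^5.2 = 1.16×10^-13
D = 0.66·(3.07×10^-15 + 1.16×10^-13)^0.04 = 0.2007 m = 201 mm
Check: V = 5.44 m/s, Re = 7.23×10^5, f = 0.01241, h_f = 36.1 m ≈ 38.3 m ✓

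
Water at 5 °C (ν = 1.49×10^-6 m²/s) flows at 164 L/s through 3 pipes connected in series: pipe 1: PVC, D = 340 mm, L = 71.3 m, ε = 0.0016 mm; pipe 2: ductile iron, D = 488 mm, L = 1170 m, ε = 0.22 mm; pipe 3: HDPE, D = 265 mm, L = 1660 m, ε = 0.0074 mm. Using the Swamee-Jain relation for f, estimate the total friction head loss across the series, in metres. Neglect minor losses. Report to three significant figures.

Pipe 1: V = 1.806 m/s, Re = 4.12×10^5, ε/D = 4.71×10^-6, f = 0.01362, h_1 = f(L/D)V²/2g = 0.4751 m
Pipe 2: V = 0.8768 m/s, Re = 2.87×10^5, ε/D = 4.51×10^-4, f = 0.01810, h_2 = f(L/D)V²/2g = 1.700 m
Pipe 3: V = 2.973 m/s, Re = 5.29×10^5, ε/D = 2.79×10^-5, f = 0.01341, h_3 = f(L/D)V²/2g = 37.85 m
Series → Q common, losses add: H = Σh = 40.03 m

H ≈ 40.0 m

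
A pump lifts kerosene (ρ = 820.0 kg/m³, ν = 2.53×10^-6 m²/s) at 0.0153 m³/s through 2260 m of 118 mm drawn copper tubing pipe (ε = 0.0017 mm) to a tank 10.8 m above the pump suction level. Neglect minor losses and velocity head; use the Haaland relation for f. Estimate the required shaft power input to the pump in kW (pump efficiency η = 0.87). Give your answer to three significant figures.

P_shaft ≈ 6.82 kW

V = 4Q/(πD²) = 1.399 m/s; Re = 6.53×10^4; ε/D = 1.44×10^-5; f = 0.01957
h_f = f(L/D)V²/2g = 37.39 m
Total head H = z + h_f = 10.8 + 37.39 = 48.19 m
P_hyd = ρgQH = 820.0·9.81·0.0153·48.19 = 5.930 kW
P_shaft = P_hyd/η = 5.930/0.87 = 6.817 kW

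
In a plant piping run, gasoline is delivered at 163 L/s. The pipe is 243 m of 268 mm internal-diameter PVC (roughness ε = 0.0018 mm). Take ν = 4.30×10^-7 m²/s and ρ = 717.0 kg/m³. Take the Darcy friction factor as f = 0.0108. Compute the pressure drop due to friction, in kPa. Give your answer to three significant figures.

Δp ≈ 29.3 kPa

V = 4Q/(πD²) = 4·0.163/(π·0.268²) = 2.890 m/s
h_f = f(L/D)V²/(2g) = 0.01080·(243/0.268)·2.890²/(2·9.81) = 4.167 m
Δp = ρg·h_f = 717.0·9.81·4.167 = 29.31 kPa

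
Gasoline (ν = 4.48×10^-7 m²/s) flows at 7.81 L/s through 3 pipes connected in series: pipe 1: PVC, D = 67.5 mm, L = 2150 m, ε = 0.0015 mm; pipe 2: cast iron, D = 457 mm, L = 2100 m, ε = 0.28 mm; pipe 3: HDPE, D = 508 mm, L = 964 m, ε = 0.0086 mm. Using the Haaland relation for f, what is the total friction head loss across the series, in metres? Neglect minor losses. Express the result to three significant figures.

Pipe 1: V = 2.182 m/s, Re = 3.29×10^5, ε/D = 2.22×10^-5, f = 0.01430, h_1 = f(L/D)V²/2g = 110.6 m
Pipe 2: V = 0.04761 m/s, Re = 4.86×10^4, ε/D = 6.13×10^-4, f = 0.02271, h_2 = f(L/D)V²/2g = 0.01206 m
Pipe 3: V = 0.03853 m/s, Re = 4.37×10^4, ε/D = 1.69×10^-5, f = 0.02139, h_3 = f(L/D)V²/2g = 0.003072 m
Series → Q common, losses add: H = Σh = 110.6 m

H ≈ 111 m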